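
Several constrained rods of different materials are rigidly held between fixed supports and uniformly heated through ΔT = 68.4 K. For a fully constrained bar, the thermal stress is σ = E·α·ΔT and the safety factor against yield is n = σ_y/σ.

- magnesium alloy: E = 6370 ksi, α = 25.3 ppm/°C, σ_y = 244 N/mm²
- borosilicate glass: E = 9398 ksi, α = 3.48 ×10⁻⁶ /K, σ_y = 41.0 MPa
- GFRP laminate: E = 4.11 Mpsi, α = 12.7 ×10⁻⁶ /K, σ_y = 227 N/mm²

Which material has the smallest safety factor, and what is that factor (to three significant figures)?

borosilicate glass, n = 2.66

Converting E to GPa, α to ×10⁻⁶/K, σ_y to MPa, then σ and n for each:
  magnesium alloy: E = 43.92, α = 25.3, σ_y = 244.0 → σ = 76.0 MPa, n = 3.21
  borosilicate glass: E = 64.80, α = 3.48, σ_y = 41.00 → σ = 15.4 MPa, n = 2.66
  GFRP laminate: E = 28.34, α = 12.7, σ_y = 227.0 → σ = 24.6 MPa, n = 9.22
Smallest n: borosilicate glass with n = 2.66.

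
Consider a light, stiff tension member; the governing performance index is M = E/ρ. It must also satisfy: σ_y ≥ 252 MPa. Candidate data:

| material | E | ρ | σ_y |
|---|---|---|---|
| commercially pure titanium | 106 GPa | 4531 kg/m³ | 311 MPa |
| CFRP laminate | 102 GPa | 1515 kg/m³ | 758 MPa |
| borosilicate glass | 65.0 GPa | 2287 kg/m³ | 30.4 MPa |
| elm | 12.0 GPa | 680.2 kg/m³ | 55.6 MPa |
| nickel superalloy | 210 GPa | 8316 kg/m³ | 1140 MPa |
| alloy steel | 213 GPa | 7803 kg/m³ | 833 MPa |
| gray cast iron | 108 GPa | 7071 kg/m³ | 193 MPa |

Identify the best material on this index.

CFRP laminate

Screen on constraints: σ_y ≥ 252 MPa. Survivors: commercially pure titanium, CFRP laminate, nickel superalloy, alloy steel.
Evaluate M for each candidate:
  CFRP laminate: M = 67.3 MN·m/kg
  alloy steel: M = 27.3 MN·m/kg
  nickel superalloy: M = 25.3 MN·m/kg
  commercially pure titanium: M = 23.4 MN·m/kg
Highest index: CFRP laminate.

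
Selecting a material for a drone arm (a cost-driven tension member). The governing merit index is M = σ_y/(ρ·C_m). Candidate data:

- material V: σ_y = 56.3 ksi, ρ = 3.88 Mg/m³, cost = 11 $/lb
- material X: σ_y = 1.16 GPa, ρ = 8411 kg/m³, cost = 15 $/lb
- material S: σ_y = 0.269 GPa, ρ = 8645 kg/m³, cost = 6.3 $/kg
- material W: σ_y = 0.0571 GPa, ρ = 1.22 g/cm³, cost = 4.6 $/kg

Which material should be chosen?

After converting to SI:
  material V: σ_y = 388.2 MPa, ρ = 3880 kg/m³, cost = 24.25 $/kg
  material X: σ_y = 1160 MPa, ρ = 8411 kg/m³, cost = 33.07 $/kg
  material S: σ_y = 269.0 MPa, ρ = 8645 kg/m³, cost = 6.300 $/kg
  material W: σ_y = 57.10 MPa, ρ = 1220 kg/m³, cost = 4.600 $/kg
  material W: M = 10.2 kN·m per $
  material S: M = 4.94 kN·m per $
  material X: M = 4.17 kN·m per $
  material V: M = 4.13 kN·m per $
Highest index: material W.

material W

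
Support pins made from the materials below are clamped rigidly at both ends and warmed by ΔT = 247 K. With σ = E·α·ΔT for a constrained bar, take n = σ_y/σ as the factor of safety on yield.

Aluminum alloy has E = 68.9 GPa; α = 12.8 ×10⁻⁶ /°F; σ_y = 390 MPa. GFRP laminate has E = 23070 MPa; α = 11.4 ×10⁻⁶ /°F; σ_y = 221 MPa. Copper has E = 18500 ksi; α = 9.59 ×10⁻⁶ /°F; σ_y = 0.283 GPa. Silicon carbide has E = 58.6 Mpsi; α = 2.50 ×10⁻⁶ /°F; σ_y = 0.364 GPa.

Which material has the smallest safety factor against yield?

Per material, after unit conversion:
  aluminum alloy: E = 68.90, α = 23.0, σ_y = 390.0 → σ = 392 MPa, n = 0.995
  GFRP laminate: E = 23.07, α = 20.5, σ_y = 221.0 → σ = 117 MPa, n = 1.89
  copper: E = 127.6, α = 17.3, σ_y = 283.0 → σ = 544 MPa, n = 0.520
  silicon carbide: E = 404.0, α = 4.50, σ_y = 364.0 → σ = 449 MPa, n = 0.811
Smallest n: copper with n = 0.520.

copper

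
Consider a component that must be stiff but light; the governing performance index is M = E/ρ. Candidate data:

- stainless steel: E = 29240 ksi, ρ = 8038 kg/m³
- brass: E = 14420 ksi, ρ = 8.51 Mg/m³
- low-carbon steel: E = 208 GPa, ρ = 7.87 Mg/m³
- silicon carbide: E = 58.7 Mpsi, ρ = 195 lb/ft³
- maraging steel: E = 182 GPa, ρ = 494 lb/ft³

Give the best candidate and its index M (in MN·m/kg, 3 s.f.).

Putting every candidate on a common basis:
  stainless steel: E = 201.6 GPa, ρ = 8038 kg/m³
  brass: E = 99.42 GPa, ρ = 8510 kg/m³
  low-carbon steel: E = 208.0 GPa, ρ = 7870 kg/m³
  silicon carbide: E = 404.7 GPa, ρ = 3124 kg/m³
  maraging steel: E = 182.0 GPa, ρ = 7913 kg/m³
  silicon carbide: M = 130 MN·m/kg
  low-carbon steel: M = 26.4 MN·m/kg
  stainless steel: M = 25.1 MN·m/kg
  maraging steel: M = 23.0 MN·m/kg
  brass: M = 11.7 MN·m/kg
Highest index: silicon carbide.

silicon carbide, M = 130 MN·m/kg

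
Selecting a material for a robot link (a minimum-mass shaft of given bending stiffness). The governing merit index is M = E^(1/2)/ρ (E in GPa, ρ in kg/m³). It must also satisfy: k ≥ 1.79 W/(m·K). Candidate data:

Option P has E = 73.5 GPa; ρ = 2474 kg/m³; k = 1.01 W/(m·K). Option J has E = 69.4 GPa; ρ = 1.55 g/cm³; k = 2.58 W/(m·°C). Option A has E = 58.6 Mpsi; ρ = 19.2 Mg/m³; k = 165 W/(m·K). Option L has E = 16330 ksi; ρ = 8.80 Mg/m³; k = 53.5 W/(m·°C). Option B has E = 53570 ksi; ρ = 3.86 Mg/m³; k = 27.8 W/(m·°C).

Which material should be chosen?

Screen on constraints: k ≥ 1.79 W/(m·K). Survivors: option J, option A, option L, option B.
In SI units:
  option J: E = 69.40 GPa, ρ = 1550 kg/m³
  option A: E = 404.0 GPa, ρ = 19200 kg/m³
  option L: E = 112.6 GPa, ρ = 8800 kg/m³
  option B: E = 369.4 GPa, ρ = 3860 kg/m³
  option J: M = 5.37×10⁻³
  option B: M = 4.98×10⁻³
  option L: M = 1.21×10⁻³
  option A: M = 1.05×10⁻³
Option J ranks first.

option J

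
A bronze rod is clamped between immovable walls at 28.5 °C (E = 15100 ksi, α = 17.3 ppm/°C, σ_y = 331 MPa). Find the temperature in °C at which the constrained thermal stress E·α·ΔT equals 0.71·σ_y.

159 °C

E = 15100 ksi = 104.1 GPa.
E·α·ΔT = 235.0 MPa ⇒ ΔT = 235.0 / (104.1×10³ × 17.3×10⁻⁶) = 130.5 K.
T = 28.5 + 130.5 = 159.0 °C.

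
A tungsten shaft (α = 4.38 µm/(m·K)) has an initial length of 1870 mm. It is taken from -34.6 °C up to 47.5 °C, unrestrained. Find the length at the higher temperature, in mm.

ΔT = 47.5 − (-34.6) = 82.10 K.
ΔL = α·L₀·ΔT = 4.38×10⁻⁶ × 1870 mm × 82.10 K = 0.672 mm.
L = L₀ + ΔL = 1870 + 0.672 = 1870.7 mm.

1870.7 mm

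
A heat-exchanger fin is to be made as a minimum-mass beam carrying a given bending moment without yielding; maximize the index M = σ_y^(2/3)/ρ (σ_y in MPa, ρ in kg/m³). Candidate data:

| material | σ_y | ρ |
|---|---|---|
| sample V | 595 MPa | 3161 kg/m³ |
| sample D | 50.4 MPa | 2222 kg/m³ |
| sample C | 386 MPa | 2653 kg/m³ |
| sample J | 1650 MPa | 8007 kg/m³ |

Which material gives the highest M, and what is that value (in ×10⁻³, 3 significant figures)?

sample V, M = 22.4×10⁻³

Evaluate M for each candidate:
  sample V: M = 22.4×10⁻³
  sample C: M = 20.0×10⁻³
  sample J: M = 17.4×10⁻³
  sample D: M = 6.14×10⁻³
Sample V ranks first.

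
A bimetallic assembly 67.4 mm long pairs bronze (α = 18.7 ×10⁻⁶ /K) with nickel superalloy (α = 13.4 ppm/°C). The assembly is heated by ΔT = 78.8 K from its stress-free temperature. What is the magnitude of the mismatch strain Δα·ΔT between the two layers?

4.18×10⁻⁴

Δα = |18.7 − 13.4|×10⁻⁶/K = 5.30×10⁻⁶/K.
Mismatch strain = Δα·ΔT = 5.30×10⁻⁶ × 78.8 = 4.18×10⁻⁴.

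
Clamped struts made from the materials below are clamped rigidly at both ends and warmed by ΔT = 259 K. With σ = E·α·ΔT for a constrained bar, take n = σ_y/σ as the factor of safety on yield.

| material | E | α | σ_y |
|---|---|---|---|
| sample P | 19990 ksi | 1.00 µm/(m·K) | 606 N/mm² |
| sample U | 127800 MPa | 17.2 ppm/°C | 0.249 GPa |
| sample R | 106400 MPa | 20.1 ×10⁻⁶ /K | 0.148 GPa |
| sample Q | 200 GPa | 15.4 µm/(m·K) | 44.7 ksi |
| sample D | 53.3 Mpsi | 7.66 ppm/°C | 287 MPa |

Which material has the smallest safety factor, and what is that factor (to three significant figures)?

Per material, after unit conversion:
  sample P: E = 137.8, α = 1.00, σ_y = 606.0 → σ = 35.7 MPa, n = 17.0
  sample U: E = 127.8, α = 17.2, σ_y = 249.0 → σ = 569 MPa, n = 0.437
  sample R: E = 106.4, α = 20.1, σ_y = 148.0 → σ = 554 MPa, n = 0.267
  sample Q: E = 200.0, α = 15.4, σ_y = 308.2 → σ = 798 MPa, n = 0.386
  sample D: E = 367.5, α = 7.66, σ_y = 287.0 → σ = 729 MPa, n = 0.394
The minimum is sample R at n = 0.267.

sample R, n = 0.267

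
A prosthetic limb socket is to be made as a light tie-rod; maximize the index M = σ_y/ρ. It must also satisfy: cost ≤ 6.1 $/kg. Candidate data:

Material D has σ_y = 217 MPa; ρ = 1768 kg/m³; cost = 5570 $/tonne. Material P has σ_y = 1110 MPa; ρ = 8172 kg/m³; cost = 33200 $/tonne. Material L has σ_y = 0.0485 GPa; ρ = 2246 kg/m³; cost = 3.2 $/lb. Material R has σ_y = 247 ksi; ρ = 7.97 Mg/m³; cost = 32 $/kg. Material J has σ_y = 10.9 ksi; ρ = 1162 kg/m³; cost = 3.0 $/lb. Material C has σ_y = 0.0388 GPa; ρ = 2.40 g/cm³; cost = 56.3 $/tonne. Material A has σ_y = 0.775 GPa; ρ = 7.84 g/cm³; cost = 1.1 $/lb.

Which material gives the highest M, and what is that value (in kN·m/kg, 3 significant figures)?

material D, M = 123 kN·m/kg

Screen on constraints: cost ≤ 6.1 $/kg. Survivors: material D, material C, material A.
Normalizing units and computing the index:
  material D: σ_y = 217.0 MPa, ρ = 1768 kg/m³
  material C: σ_y = 38.80 MPa, ρ = 2400 kg/m³
  material A: σ_y = 775.0 MPa, ρ = 7840 kg/m³
  material D: M = 123 kN·m/kg
  material A: M = 98.9 kN·m/kg
  material C: M = 16.2 kN·m/kg
Material D has the largest M.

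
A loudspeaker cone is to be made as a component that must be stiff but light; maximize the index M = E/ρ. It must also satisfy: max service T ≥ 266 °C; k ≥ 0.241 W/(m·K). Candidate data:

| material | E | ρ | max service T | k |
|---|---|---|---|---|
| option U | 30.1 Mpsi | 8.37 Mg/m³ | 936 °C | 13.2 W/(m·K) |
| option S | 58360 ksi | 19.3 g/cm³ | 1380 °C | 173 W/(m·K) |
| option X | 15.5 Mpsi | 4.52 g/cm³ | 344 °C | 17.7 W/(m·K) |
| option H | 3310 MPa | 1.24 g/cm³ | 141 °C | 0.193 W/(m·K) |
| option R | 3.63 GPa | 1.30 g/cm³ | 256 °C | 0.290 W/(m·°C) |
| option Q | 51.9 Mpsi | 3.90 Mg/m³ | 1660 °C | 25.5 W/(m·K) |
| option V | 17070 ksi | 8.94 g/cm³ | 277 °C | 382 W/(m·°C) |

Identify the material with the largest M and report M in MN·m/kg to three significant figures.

Screen on constraints: max service T ≥ 266 °C; k ≥ 0.241 W/(m·K). Survivors: option U, option S, option X, option Q, option V.
In SI units:
  option U: E = 207.5 GPa, ρ = 8370 kg/m³
  option S: E = 402.4 GPa, ρ = 19300 kg/m³
  option X: E = 106.9 GPa, ρ = 4520 kg/m³
  option Q: E = 357.8 GPa, ρ = 3900 kg/m³
  option V: E = 117.7 GPa, ρ = 8940 kg/m³
  option Q: M = 91.8 MN·m/kg
  option U: M = 24.8 MN·m/kg
  option X: M = 23.6 MN·m/kg
  option S: M = 20.8 MN·m/kg
  option V: M = 13.2 MN·m/kg
The maximum is for option Q.

option Q, M = 91.8 MN·m/kg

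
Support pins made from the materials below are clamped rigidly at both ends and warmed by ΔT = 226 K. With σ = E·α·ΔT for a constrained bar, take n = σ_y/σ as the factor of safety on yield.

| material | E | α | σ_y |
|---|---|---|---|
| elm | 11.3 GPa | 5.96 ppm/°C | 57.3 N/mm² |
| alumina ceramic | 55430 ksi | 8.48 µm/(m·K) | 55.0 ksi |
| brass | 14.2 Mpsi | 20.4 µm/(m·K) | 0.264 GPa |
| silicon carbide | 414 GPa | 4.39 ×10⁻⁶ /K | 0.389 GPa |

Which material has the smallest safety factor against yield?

alumina ceramic

Per material, after unit conversion:
  elm: E = 11.30, α = 5.96, σ_y = 57.30 → σ = 15.2 MPa, n = 3.76
  alumina ceramic: E = 382.2, α = 8.48, σ_y = 379.2 → σ = 732 MPa, n = 0.518
  brass: E = 97.91, α = 20.4, σ_y = 264.0 → σ = 451 MPa, n = 0.585
  silicon carbide: E = 414.0, α = 4.39, σ_y = 389.0 → σ = 411 MPa, n = 0.947
The minimum is alumina ceramic at n = 0.518.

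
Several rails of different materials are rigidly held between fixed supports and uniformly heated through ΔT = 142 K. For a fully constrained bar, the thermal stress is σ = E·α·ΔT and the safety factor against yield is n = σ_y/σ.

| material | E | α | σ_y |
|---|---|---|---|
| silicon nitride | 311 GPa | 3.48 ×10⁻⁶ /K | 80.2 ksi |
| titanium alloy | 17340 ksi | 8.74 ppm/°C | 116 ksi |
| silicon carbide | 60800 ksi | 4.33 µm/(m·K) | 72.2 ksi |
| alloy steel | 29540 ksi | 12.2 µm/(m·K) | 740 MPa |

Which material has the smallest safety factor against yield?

silicon carbide

Converting E to GPa, α to ×10⁻⁶/K, σ_y to MPa, then σ and n for each:
  silicon nitride: E = 311.0, α = 3.48, σ_y = 553.0 → σ = 154 MPa, n = 3.60
  titanium alloy: E = 119.6, α = 8.74, σ_y = 799.8 → σ = 148 MPa, n = 5.39
  silicon carbide: E = 419.2, α = 4.33, σ_y = 497.8 → σ = 258 MPa, n = 1.93
  alloy steel: E = 203.7, α = 12.2, σ_y = 740.0 → σ = 353 MPa, n = 2.10
Smallest n: silicon carbide with n = 1.93.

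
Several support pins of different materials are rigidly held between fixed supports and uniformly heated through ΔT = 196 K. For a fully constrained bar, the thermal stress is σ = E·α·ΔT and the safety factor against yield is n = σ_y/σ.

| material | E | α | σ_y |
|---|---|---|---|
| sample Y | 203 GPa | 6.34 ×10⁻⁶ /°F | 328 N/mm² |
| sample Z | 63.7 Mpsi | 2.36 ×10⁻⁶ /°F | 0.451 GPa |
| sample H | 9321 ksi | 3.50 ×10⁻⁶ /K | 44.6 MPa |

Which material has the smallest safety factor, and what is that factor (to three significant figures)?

sample Y, n = 0.722

Converting E to GPa, α to ×10⁻⁶/K, σ_y to MPa, then σ and n for each:
  sample Y: E = 203.0, α = 11.4, σ_y = 328.0 → σ = 454 MPa, n = 0.722
  sample Z: E = 439.2, α = 4.25, σ_y = 451.0 → σ = 366 MPa, n = 1.23
  sample H: E = 64.27, α = 3.50, σ_y = 44.60 → σ = 44.1 MPa, n = 1.01
The minimum is sample Y at n = 0.722.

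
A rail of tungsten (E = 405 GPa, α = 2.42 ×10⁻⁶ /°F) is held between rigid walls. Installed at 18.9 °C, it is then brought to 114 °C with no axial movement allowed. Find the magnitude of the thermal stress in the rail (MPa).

α = 2.42×10⁻⁶/°F × 9/5 = 4.36×10⁻⁶/K.
ΔT = 95.10 K. Constrained thermal stress σ = E·α·ΔT = 405.0×10³ MPa × 4.36×10⁻⁶ × 95.10 = 168 MPa (compressive).

168 MPa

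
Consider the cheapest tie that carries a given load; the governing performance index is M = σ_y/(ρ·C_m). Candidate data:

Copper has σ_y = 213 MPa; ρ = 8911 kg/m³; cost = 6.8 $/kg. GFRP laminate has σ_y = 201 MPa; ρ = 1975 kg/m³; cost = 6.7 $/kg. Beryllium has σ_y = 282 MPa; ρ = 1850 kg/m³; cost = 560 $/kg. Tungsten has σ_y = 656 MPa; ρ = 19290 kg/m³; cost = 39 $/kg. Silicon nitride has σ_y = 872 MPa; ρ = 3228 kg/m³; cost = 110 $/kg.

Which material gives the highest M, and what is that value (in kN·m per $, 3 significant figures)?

Evaluate M for each candidate:
  GFRP laminate: M = 15.2 kN·m per $
  copper: M = 3.52 kN·m per $
  silicon nitride: M = 2.46 kN·m per $
  tungsten: M = 0.872 kN·m per $
  beryllium: M = 0.272 kN·m per $
GFRP laminate has the largest M.

GFRP laminate, M = 15.2 kN·m per $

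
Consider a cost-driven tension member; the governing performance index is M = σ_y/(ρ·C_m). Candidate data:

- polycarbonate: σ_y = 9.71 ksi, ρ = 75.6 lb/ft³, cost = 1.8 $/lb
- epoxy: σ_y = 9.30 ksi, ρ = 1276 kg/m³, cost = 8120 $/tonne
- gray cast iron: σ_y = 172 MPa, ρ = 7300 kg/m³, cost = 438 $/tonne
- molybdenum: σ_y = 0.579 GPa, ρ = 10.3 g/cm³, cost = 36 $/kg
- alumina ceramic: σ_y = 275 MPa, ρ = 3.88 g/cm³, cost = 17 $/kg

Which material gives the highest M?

gray cast iron

Convert each candidate to consistent units, then evaluate M:
  polycarbonate: σ_y = 66.95 MPa, ρ = 1211 kg/m³, cost = 3.968 $/kg
  epoxy: σ_y = 64.12 MPa, ρ = 1276 kg/m³, cost = 8.120 $/kg
  gray cast iron: σ_y = 172.0 MPa, ρ = 7300 kg/m³, cost = 0.4380 $/kg
  molybdenum: σ_y = 579.0 MPa, ρ = 10300 kg/m³, cost = 36.00 $/kg
  alumina ceramic: σ_y = 275.0 MPa, ρ = 3880 kg/m³, cost = 17.00 $/kg
  gray cast iron: M = 53.8 kN·m per $
  polycarbonate: M = 13.9 kN·m per $
  epoxy: M = 6.19 kN·m per $
  alumina ceramic: M = 4.17 kN·m per $
  molybdenum: M = 1.56 kN·m per $
Gray cast iron ranks first.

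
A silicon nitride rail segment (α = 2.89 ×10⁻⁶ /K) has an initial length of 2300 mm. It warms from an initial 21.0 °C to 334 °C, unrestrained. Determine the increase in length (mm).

2.08 mm

ΔT = 334 − 21.0 = 313.0 K.
ΔL = α·L₀·ΔT = 2.89×10⁻⁶ × 2300 mm × 313.0 K = 2.08 mm.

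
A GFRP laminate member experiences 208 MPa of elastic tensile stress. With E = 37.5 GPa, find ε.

ε = σ/E = 208 / 37500 = 5.55×10⁻³.

5.55×10⁻³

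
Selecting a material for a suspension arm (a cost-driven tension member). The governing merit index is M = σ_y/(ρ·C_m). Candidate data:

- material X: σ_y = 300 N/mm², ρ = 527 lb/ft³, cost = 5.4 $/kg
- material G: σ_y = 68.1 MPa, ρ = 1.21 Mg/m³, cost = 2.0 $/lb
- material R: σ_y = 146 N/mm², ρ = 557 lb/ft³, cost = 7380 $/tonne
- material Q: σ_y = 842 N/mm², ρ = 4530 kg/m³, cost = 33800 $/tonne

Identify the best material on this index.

material G

Convert each candidate to consistent units, then evaluate M:
  material X: σ_y = 300.0 MPa, ρ = 8442 kg/m³, cost = 5.400 $/kg
  material G: σ_y = 68.10 MPa, ρ = 1210 kg/m³, cost = 4.409 $/kg
  material R: σ_y = 146.0 MPa, ρ = 8922 kg/m³, cost = 7.380 $/kg
  material Q: σ_y = 842.0 MPa, ρ = 4530 kg/m³, cost = 33.80 $/kg
  material G: M = 12.8 kN·m per $
  material X: M = 6.58 kN·m per $
  material Q: M = 5.50 kN·m per $
  material R: M = 2.22 kN·m per $
Highest index: material G.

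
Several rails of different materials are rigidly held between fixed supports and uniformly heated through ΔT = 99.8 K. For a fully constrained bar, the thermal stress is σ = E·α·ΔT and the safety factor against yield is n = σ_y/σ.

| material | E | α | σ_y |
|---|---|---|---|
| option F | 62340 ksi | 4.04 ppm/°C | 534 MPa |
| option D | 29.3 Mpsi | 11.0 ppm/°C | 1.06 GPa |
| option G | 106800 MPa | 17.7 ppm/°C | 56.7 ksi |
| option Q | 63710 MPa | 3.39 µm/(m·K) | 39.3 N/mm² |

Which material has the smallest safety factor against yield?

option Q

With everything in SI (GPa, ×10⁻⁶/K, MPa):
  option F: E = 429.8, α = 4.04, σ_y = 534.0 → σ = 173 MPa, n = 3.08
  option D: E = 202.0, α = 11.0, σ_y = 1060 → σ = 222 MPa, n = 4.78
  option G: E = 106.8, α = 17.7, σ_y = 390.9 → σ = 189 MPa, n = 2.07
  option Q: E = 63.71, α = 3.39, σ_y = 39.30 → σ = 21.6 MPa, n = 1.82
Smallest n: option Q with n = 1.82.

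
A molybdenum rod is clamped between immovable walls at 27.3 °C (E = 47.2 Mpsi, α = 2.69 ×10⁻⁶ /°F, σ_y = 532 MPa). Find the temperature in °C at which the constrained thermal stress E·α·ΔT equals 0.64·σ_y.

243 °C

E = 47.2 Mpsi = 325.4 GPa.
α = 2.69×10⁻⁶/°F × 9/5 = 4.84×10⁻⁶/K.
E·α·ΔT = 340.5 MPa ⇒ ΔT = 340.5 / (325.4×10³ × 4.84×10⁻⁶) = 216.1 K.
T = 27.3 + 216.1 = 243.4 °C.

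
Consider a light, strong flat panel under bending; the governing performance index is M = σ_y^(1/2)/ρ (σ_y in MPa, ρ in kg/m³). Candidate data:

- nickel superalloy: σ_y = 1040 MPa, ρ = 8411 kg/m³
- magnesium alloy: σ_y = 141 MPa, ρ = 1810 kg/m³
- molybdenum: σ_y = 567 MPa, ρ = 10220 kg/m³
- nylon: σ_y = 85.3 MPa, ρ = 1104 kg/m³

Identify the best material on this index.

Evaluate M for each candidate:
  nylon: M = 8.37×10⁻³
  magnesium alloy: M = 6.56×10⁻³
  nickel superalloy: M = 3.83×10⁻³
  molybdenum: M = 2.33×10⁻³
The maximum is for nylon.

nylon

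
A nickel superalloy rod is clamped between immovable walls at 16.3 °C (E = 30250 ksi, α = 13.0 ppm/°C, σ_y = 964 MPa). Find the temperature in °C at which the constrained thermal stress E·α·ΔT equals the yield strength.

372 °C

E = 30250 ksi = 208.6 GPa.
E·α·ΔT = 964.0 MPa ⇒ ΔT = 964.0 / (208.6×10³ × 13.0×10⁻⁶) = 355.5 K.
T = 16.3 + 355.5 = 371.8 °C.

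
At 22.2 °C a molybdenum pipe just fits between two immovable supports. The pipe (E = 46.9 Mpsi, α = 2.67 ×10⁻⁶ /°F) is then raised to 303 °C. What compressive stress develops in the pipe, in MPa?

436 MPa

E = 46.9 Mpsi = 323.4 GPa.
α = 2.67×10⁻⁶/°F × 9/5 = 4.81×10⁻⁶/K.
ΔT = 280.8 K. Constrained thermal stress σ = E·α·ΔT = 323.4×10³ MPa × 4.81×10⁻⁶ × 280.8 = 436 MPa (compressive).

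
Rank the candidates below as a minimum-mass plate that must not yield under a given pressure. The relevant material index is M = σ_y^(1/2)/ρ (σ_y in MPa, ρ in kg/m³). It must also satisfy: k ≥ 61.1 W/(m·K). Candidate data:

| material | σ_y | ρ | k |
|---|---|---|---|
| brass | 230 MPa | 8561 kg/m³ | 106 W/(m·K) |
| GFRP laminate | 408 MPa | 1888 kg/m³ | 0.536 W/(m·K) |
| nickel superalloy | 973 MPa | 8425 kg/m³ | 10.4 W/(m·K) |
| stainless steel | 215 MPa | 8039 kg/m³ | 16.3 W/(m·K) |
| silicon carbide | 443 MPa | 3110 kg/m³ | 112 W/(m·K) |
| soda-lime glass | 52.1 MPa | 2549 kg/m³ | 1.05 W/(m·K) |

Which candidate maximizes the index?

silicon carbide

Screen on constraints: k ≥ 61.1 W/(m·K). Survivors: brass, silicon carbide.
Computing M directly (units already consistent):
  silicon carbide: M = 6.77×10⁻³
  brass: M = 1.77×10⁻³
Silicon carbide has the largest M.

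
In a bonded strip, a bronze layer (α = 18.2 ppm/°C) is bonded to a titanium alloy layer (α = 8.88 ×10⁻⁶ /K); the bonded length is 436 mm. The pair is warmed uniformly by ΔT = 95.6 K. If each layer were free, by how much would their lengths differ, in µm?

388 µm

Δα = |18.2 − 8.88|×10⁻⁶/K = 9.32×10⁻⁶/K.
ΔL_mismatch = Δα·L·ΔT = 9.32×10⁻⁶ × 436.0 mm × 95.6 K = 388 µm.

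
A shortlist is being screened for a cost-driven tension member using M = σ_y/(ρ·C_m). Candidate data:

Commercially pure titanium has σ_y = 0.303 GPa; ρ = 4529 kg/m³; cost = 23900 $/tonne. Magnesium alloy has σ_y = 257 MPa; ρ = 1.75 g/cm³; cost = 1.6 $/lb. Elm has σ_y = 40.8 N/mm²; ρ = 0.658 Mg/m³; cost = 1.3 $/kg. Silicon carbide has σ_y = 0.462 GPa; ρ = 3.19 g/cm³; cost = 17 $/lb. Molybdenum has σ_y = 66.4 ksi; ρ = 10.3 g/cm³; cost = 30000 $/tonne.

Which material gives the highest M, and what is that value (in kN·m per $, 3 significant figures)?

elm, M = 47.7 kN·m per $

In SI units:
  commercially pure titanium: σ_y = 303.0 MPa, ρ = 4529 kg/m³, cost = 23.90 $/kg
  magnesium alloy: σ_y = 257.0 MPa, ρ = 1750 kg/m³, cost = 3.527 $/kg
  elm: σ_y = 40.80 MPa, ρ = 658.0 kg/m³, cost = 1.300 $/kg
  silicon carbide: σ_y = 462.0 MPa, ρ = 3190 kg/m³, cost = 37.48 $/kg
  molybdenum: σ_y = 457.8 MPa, ρ = 10300 kg/m³, cost = 30.00 $/kg
  elm: M = 47.7 kN·m per $
  magnesium alloy: M = 41.6 kN·m per $
  silicon carbide: M = 3.86 kN·m per $
  commercially pure titanium: M = 2.80 kN·m per $
  molybdenum: M = 1.48 kN·m per $
Elm ranks first.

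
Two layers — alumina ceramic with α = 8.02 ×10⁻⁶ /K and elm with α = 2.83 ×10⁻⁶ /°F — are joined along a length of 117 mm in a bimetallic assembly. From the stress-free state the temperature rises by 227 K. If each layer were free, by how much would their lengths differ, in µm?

elm: α = 2.83×10⁻⁶/°F × 9/5 = 5.09×10⁻⁶/K.
Δα = |8.02 − 5.09|×10⁻⁶/K = 2.93×10⁻⁶/K.
ΔL_mismatch = Δα·L·ΔT = 2.93×10⁻⁶ × 117.0 mm × 227.0 K = 77.7 µm.

77.7 µm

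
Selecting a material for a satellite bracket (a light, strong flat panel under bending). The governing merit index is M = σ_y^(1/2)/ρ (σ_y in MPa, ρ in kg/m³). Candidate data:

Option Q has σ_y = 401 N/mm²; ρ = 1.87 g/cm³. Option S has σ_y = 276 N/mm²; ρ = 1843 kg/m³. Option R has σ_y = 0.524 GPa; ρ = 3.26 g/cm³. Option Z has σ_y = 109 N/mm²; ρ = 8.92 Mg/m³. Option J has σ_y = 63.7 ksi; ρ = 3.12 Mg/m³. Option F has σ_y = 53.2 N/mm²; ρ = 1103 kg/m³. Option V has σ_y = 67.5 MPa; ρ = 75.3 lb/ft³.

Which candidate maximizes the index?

option Q

In SI units:
  option Q: σ_y = 401.0 MPa, ρ = 1870 kg/m³
  option S: σ_y = 276.0 MPa, ρ = 1843 kg/m³
  option R: σ_y = 524.0 MPa, ρ = 3260 kg/m³
  option Z: σ_y = 109.0 MPa, ρ = 8920 kg/m³
  option J: σ_y = 439.2 MPa, ρ = 3120 kg/m³
  option F: σ_y = 53.20 MPa, ρ = 1103 kg/m³
  option V: σ_y = 67.50 MPa, ρ = 1206 kg/m³
  option Q: M = 10.7×10⁻³
  option S: M = 9.01×10⁻³
  option R: M = 7.02×10⁻³
  option V: M = 6.81×10⁻³
  option J: M = 6.72×10⁻³
  option F: M = 6.61×10⁻³
  option Z: M = 1.17×10⁻³
Option Q ranks first.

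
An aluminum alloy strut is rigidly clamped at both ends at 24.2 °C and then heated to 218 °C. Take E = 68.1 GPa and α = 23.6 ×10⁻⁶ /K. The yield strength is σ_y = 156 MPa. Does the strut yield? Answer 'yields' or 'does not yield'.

yields

ΔT = 193.8 K. Constrained thermal stress σ = E·α·ΔT = 68.10×10³ MPa × 23.6×10⁻⁶ × 193.8 = 311 MPa (compressive).
Compare to σ_y = 156 MPa: σ ≥ σ_y, so it yields.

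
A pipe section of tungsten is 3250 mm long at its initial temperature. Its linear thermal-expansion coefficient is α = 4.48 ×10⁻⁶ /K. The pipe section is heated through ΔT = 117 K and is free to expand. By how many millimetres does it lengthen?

1.70 mm

ΔL = α·L₀·ΔT = 4.48×10⁻⁶ × 3250 mm × 117.0 K = 1.70 mm.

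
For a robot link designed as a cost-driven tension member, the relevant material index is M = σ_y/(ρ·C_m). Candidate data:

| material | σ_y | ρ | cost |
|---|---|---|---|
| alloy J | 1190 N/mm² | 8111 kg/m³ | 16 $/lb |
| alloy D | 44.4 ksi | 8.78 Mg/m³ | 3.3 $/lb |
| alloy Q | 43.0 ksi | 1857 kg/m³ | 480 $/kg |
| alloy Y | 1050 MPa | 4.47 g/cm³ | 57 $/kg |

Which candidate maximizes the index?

alloy D

Convert each candidate to consistent units, then evaluate M:
  alloy J: σ_y = 1190 MPa, ρ = 8111 kg/m³, cost = 35.27 $/kg
  alloy D: σ_y = 306.1 MPa, ρ = 8780 kg/m³, cost = 7.275 $/kg
  alloy Q: σ_y = 296.5 MPa, ρ = 1857 kg/m³, cost = 480.0 $/kg
  alloy Y: σ_y = 1050 MPa, ρ = 4470 kg/m³, cost = 57.00 $/kg
  alloy D: M = 4.79 kN·m per $
  alloy J: M = 4.16 kN·m per $
  alloy Y: M = 4.12 kN·m per $
  alloy Q: M = 0.333 kN·m per $
Highest index: alloy D.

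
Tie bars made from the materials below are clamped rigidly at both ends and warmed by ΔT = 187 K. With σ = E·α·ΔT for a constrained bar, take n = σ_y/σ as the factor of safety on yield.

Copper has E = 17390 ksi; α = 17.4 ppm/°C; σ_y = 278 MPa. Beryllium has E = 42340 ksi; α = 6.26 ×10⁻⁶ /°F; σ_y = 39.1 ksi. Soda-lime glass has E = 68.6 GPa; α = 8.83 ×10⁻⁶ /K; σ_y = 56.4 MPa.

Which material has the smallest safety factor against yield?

In consistent units (E in GPa, α in ×10⁻⁶/K, σ_y in MPa):
  copper: E = 119.9, α = 17.4, σ_y = 278.0 → σ = 390 MPa, n = 0.713
  beryllium: E = 291.9, α = 11.3, σ_y = 269.6 → σ = 615 MPa, n = 0.438
  soda-lime glass: E = 68.60, α = 8.83, σ_y = 56.40 → σ = 113 MPa, n = 0.498
Smallest n: beryllium with n = 0.438.

beryllium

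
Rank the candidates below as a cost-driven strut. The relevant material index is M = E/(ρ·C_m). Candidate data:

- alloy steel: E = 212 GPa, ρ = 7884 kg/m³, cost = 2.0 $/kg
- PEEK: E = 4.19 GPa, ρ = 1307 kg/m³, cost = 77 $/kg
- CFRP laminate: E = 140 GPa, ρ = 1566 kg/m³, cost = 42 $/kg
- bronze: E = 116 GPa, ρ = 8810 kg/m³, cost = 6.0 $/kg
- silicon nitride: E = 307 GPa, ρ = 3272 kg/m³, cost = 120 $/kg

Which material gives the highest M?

alloy steel

Computing M directly (units already consistent):
  alloy steel: M = 13.4 MN·m per $
  bronze: M = 2.19 MN·m per $
  CFRP laminate: M = 2.13 MN·m per $
  silicon nitride: M = 0.782 MN·m per $
  PEEK: M = 0.0416 MN·m per $
Alloy steel has the largest M.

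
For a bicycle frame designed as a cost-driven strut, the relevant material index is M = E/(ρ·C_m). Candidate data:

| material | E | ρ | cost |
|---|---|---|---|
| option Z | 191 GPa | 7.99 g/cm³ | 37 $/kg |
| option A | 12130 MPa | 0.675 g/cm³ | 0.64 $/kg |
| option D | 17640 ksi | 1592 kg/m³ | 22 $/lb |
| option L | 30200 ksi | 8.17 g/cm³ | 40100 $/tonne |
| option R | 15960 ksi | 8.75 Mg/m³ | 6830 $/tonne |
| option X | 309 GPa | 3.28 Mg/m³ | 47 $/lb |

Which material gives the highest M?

option A

In SI units:
  option Z: E = 191.0 GPa, ρ = 7990 kg/m³, cost = 37.00 $/kg
  option A: E = 12.13 GPa, ρ = 675.0 kg/m³, cost = 0.6400 $/kg
  option D: E = 121.6 GPa, ρ = 1592 kg/m³, cost = 48.50 $/kg
  option L: E = 208.2 GPa, ρ = 8170 kg/m³, cost = 40.10 $/kg
  option R: E = 110.0 GPa, ρ = 8750 kg/m³, cost = 6.830 $/kg
  option X: E = 309.0 GPa, ρ = 3280 kg/m³, cost = 103.6 $/kg
  option A: M = 28.1 MN·m per $
  option R: M = 1.84 MN·m per $
  option D: M = 1.58 MN·m per $
  option X: M = 0.909 MN·m per $
  option Z: M = 0.646 MN·m per $
  option L: M = 0.636 MN·m per $
The maximum is for option A.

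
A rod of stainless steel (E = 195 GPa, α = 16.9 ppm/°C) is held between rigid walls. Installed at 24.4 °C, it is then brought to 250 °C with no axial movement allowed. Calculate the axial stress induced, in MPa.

ΔT = 225.6 K. Constrained thermal stress σ = E·α·ΔT = 195.0×10³ MPa × 16.9×10⁻⁶ × 225.6 = 743 MPa (compressive).

743 MPa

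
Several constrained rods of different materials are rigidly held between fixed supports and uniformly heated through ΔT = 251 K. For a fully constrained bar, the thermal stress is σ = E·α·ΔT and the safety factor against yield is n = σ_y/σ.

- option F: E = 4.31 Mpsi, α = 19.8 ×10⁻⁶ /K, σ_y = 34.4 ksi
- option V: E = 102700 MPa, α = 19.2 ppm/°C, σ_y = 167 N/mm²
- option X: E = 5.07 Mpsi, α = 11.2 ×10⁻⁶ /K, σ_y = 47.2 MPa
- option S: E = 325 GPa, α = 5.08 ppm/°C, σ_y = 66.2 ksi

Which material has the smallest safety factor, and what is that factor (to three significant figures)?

option V, n = 0.337

In consistent units (E in GPa, α in ×10⁻⁶/K, σ_y in MPa):
  option F: E = 29.72, α = 19.8, σ_y = 237.2 → σ = 148 MPa, n = 1.61
  option V: E = 102.7, α = 19.2, σ_y = 167.0 → σ = 495 MPa, n = 0.337
  option X: E = 34.96, α = 11.2, σ_y = 47.20 → σ = 98.3 MPa, n = 0.480
  option S: E = 325.0, α = 5.08, σ_y = 456.4 → σ = 414 MPa, n = 1.10
Smallest n: option V with n = 0.337.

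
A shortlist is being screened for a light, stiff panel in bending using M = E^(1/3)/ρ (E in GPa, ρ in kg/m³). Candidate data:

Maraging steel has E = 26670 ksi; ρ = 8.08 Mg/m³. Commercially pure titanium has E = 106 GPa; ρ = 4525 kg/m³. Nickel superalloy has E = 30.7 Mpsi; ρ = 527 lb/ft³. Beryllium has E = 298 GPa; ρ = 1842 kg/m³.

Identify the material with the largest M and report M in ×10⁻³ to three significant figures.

After converting to SI:
  maraging steel: E = 183.9 GPa, ρ = 8080 kg/m³
  commercially pure titanium: E = 106.0 GPa, ρ = 4525 kg/m³
  nickel superalloy: E = 211.7 GPa, ρ = 8442 kg/m³
  beryllium: E = 298.0 GPa, ρ = 1842 kg/m³
  beryllium: M = 3.63×10⁻³
  commercially pure titanium: M = 1.05×10⁻³
  nickel superalloy: M = 0.706×10⁻³
  maraging steel: M = 0.704×10⁻³
The maximum is for beryllium.

beryllium, M = 3.63×10⁻³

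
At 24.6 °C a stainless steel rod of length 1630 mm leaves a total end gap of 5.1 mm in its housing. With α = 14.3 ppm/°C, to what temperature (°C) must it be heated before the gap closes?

α·L₀·ΔT = 5.1 mm ⇒ ΔT = 5.1 / (14.3×10⁻⁶ × 1630.0) = 218.8 K.
T = 24.6 + 218.8 = 243.4 °C.

243 °C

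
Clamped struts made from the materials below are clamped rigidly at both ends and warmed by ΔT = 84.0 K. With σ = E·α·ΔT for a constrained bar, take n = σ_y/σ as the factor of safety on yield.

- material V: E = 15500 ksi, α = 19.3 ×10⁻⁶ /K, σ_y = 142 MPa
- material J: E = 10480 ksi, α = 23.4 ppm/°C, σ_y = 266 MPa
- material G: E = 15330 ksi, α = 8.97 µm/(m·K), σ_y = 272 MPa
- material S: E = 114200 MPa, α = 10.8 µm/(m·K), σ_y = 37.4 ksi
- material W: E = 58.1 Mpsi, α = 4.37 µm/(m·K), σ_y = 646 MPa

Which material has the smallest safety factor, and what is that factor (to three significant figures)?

In consistent units (E in GPa, α in ×10⁻⁶/K, σ_y in MPa):
  material V: E = 106.9, α = 19.3, σ_y = 142.0 → σ = 173 MPa, n = 0.820
  material J: E = 72.26, α = 23.4, σ_y = 266.0 → σ = 142 MPa, n = 1.87
  material G: E = 105.7, α = 8.97, σ_y = 272.0 → σ = 79.6 MPa, n = 3.42
  material S: E = 114.2, α = 10.8, σ_y = 257.9 → σ = 104 MPa, n = 2.49
  material W: E = 400.6, α = 4.37, σ_y = 646.0 → σ = 147 MPa, n = 4.39
Smallest n: material V with n = 0.820.

material V, n = 0.820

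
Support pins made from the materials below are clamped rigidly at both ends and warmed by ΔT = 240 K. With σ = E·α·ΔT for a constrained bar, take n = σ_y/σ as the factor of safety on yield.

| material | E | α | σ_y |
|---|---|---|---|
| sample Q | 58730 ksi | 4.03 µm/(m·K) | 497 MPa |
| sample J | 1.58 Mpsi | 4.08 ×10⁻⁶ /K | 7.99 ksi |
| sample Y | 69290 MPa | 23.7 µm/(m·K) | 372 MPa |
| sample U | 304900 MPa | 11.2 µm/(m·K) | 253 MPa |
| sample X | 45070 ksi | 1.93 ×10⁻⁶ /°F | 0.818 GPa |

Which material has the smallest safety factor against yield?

Per material, after unit conversion:
  sample Q: E = 404.9, α = 4.03, σ_y = 497.0 → σ = 392 MPa, n = 1.27
  sample J: E = 10.89, α = 4.08, σ_y = 55.09 → σ = 10.7 MPa, n = 5.16
  sample Y: E = 69.29, α = 23.7, σ_y = 372.0 → σ = 394 MPa, n = 0.944
  sample U: E = 304.9, α = 11.2, σ_y = 253.0 → σ = 820 MPa, n = 0.309
  sample X: E = 310.7, α = 3.47, σ_y = 818.0 → σ = 259 MPa, n = 3.16
Smallest n: sample U with n = 0.309.

sample U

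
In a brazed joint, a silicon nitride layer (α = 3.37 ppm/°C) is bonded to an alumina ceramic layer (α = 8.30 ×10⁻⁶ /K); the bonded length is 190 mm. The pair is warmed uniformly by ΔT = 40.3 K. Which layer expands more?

α(silicon nitride) = 3.37×10⁻⁶/K vs α(alumina ceramic) = 8.30×10⁻⁶/K.
Higher α expands more for the same ΔT: alumina ceramic.

alumina ceramic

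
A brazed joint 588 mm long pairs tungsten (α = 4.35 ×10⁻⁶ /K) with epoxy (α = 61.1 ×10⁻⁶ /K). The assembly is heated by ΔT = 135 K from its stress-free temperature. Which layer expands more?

α(tungsten) = 4.35×10⁻⁶/K vs α(epoxy) = 61.1×10⁻⁶/K.
Higher α expands more for the same ΔT: epoxy.

epoxy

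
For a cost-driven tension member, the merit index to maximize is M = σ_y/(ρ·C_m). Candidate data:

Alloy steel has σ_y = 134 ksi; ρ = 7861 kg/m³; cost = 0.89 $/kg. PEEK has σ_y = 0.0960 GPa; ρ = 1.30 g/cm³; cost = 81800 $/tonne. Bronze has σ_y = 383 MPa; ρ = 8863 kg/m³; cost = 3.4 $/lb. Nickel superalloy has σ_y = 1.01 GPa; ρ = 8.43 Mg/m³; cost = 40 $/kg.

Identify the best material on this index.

alloy steel

Normalizing units and computing the index:
  alloy steel: σ_y = 923.9 MPa, ρ = 7861 kg/m³, cost = 0.8900 $/kg
  PEEK: σ_y = 96.00 MPa, ρ = 1300 kg/m³, cost = 81.80 $/kg
  bronze: σ_y = 383.0 MPa, ρ = 8863 kg/m³, cost = 7.496 $/kg
  nickel superalloy: σ_y = 1010 MPa, ρ = 8430 kg/m³, cost = 40.00 $/kg
  alloy steel: M = 132 kN·m per $
  bronze: M = 5.77 kN·m per $
  nickel superalloy: M = 3.00 kN·m per $
  PEEK: M = 0.903 kN·m per $
Alloy steel has the largest M.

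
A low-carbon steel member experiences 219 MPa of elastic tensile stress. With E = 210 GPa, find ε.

ε = σ/E = 219 / 210000 = 1.04×10⁻³.

1.04×10⁻³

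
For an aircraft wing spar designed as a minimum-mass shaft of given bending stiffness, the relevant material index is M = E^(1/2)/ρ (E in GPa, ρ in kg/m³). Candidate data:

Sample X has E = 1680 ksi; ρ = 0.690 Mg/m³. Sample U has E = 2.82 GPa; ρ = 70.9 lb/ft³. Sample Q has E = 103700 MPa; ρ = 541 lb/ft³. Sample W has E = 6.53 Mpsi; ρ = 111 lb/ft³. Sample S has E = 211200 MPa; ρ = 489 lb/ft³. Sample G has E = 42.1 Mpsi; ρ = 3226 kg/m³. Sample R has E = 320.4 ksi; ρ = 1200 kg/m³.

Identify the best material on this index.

sample G

Putting every candidate on a common basis:
  sample X: E = 11.58 GPa, ρ = 690.0 kg/m³
  sample U: E = 2.820 GPa, ρ = 1136 kg/m³
  sample Q: E = 103.7 GPa, ρ = 8666 kg/m³
  sample W: E = 45.02 GPa, ρ = 1778 kg/m³
  sample S: E = 211.2 GPa, ρ = 7833 kg/m³
  sample G: E = 290.3 GPa, ρ = 3226 kg/m³
  sample R: E = 2.209 GPa, ρ = 1200 kg/m³
  sample G: M = 5.28×10⁻³
  sample X: M = 4.93×10⁻³
  sample W: M = 3.77×10⁻³
  sample S: M = 1.86×10⁻³
  sample U: M = 1.48×10⁻³
  sample R: M = 1.24×10⁻³
  sample Q: M = 1.18×10⁻³
The maximum is for sample G.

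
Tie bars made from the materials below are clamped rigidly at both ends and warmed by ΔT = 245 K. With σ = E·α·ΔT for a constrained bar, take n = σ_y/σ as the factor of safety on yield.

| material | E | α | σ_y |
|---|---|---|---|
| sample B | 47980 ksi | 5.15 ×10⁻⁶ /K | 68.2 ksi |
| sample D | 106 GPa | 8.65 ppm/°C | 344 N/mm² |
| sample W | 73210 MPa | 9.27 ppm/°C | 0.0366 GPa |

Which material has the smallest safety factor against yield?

sample W

With everything in SI (GPa, ×10⁻⁶/K, MPa):
  sample B: E = 330.8, α = 5.15, σ_y = 470.2 → σ = 417 MPa, n = 1.13
  sample D: E = 106.0, α = 8.65, σ_y = 344.0 → σ = 225 MPa, n = 1.53
  sample W: E = 73.21, α = 9.27, σ_y = 36.60 → σ = 166 MPa, n = 0.220
Smallest n: sample W with n = 0.220.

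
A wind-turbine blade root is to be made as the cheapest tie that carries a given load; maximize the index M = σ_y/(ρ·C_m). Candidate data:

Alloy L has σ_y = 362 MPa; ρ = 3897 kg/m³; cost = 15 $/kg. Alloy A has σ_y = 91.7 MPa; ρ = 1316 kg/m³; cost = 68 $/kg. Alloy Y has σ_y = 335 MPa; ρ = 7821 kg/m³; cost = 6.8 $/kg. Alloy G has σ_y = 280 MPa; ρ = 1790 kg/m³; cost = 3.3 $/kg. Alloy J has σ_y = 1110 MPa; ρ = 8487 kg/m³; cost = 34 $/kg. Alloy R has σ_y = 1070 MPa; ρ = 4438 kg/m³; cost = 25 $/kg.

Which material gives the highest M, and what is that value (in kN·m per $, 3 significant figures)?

Evaluate M for each candidate:
  alloy G: M = 47.4 kN·m per $
  alloy R: M = 9.64 kN·m per $
  alloy Y: M = 6.30 kN·m per $
  alloy L: M = 6.19 kN·m per $
  alloy J: M = 3.85 kN·m per $
  alloy A: M = 1.02 kN·m per $
Alloy G ranks first.

alloy G, M = 47.4 kN·m per $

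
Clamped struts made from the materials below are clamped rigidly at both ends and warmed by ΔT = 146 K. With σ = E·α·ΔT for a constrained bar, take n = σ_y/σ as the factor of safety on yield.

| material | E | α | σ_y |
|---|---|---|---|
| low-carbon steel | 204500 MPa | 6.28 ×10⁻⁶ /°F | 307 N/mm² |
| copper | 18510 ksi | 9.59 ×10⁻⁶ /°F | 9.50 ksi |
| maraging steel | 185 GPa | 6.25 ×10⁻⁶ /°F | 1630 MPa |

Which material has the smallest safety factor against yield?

Per material, after unit conversion:
  low-carbon steel: E = 204.5, α = 11.3, σ_y = 307.0 → σ = 338 MPa, n = 0.910
  copper: E = 127.6, α = 17.3, σ_y = 65.50 → σ = 322 MPa, n = 0.204
  maraging steel: E = 185.0, α = 11.2, σ_y = 1630 → σ = 304 MPa, n = 5.36
The minimum is copper at n = 0.204.

copper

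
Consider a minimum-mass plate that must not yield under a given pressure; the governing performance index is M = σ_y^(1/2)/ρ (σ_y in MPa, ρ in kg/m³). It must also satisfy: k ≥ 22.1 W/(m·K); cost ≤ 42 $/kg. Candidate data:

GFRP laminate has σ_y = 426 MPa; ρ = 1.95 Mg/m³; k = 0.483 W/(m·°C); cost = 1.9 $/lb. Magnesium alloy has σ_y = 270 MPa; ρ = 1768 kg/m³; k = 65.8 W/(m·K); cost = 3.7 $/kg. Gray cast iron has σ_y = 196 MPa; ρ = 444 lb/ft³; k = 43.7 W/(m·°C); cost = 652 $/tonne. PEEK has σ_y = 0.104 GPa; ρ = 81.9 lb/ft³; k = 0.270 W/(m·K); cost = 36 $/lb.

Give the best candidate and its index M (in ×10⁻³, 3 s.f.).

Screen on constraints: k ≥ 22.1 W/(m·K); cost ≤ 42 $/kg. Survivors: magnesium alloy, gray cast iron.
Putting every candidate on a common basis:
  magnesium alloy: σ_y = 270.0 MPa, ρ = 1768 kg/m³
  gray cast iron: σ_y = 196.0 MPa, ρ = 7112 kg/m³
  magnesium alloy: M = 9.29×10⁻³
  gray cast iron: M = 1.97×10⁻³
The maximum is for magnesium alloy.

magnesium alloy, M = 9.29×10⁻³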